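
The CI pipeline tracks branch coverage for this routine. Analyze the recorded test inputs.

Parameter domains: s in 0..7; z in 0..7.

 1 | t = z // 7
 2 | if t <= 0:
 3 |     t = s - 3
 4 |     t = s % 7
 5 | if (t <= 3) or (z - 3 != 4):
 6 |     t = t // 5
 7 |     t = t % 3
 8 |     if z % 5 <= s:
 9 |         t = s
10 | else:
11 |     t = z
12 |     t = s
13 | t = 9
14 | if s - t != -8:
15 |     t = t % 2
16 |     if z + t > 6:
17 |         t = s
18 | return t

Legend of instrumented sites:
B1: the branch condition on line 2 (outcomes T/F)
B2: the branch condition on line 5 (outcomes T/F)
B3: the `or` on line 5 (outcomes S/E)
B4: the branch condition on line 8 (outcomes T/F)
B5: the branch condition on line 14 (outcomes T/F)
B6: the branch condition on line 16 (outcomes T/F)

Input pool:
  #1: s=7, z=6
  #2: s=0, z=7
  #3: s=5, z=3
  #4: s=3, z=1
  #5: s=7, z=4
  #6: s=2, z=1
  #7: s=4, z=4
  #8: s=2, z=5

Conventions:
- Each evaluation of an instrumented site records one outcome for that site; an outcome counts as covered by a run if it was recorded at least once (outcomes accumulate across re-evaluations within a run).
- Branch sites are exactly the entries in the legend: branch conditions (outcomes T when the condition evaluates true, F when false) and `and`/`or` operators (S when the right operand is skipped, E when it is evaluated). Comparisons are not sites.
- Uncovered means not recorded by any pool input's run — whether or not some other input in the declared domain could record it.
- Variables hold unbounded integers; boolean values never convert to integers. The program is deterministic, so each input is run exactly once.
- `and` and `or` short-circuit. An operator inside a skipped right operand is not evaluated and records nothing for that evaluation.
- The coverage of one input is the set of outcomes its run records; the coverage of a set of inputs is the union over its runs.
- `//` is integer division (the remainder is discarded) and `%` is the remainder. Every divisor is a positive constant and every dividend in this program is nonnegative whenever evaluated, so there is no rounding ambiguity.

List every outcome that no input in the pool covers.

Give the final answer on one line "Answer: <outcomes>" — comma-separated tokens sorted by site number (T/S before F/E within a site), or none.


input #1, s=7, z=6: outcomes B1=T, B2=T, B3=S, B4=T, B5=T, B6=T
input #2, s=0, z=7: outcomes B1=F, B2=T, B3=S, B4=F, B5=T, B6=T
input #3, s=5, z=3: outcomes B1=T, B2=T, B3=E, B4=T, B5=T, B6=F
input #4, s=3, z=1: outcomes B1=T, B2=T, B3=S, B4=T, B5=T, B6=F
input #5, s=7, z=4: outcomes B1=T, B2=T, B3=S, B4=T, B5=T, B6=F
input #6, s=2, z=1: outcomes B1=T, B2=T, B3=S, B4=T, B5=T, B6=F
input #7, s=4, z=4: outcomes B1=T, B2=T, B3=E, B4=T, B5=T, B6=F
input #8, s=2, z=5: outcomes B1=T, B2=T, B3=S, B4=T, B5=T, B6=F
union over the pool: B1=T, B1=F, B2=T, B3=S, B3=E, B4=T, B4=F, B5=T, B6=T, B6=F
uncovered (2 of 12): B2=F, B5=F
Answer: B2=F, B5=F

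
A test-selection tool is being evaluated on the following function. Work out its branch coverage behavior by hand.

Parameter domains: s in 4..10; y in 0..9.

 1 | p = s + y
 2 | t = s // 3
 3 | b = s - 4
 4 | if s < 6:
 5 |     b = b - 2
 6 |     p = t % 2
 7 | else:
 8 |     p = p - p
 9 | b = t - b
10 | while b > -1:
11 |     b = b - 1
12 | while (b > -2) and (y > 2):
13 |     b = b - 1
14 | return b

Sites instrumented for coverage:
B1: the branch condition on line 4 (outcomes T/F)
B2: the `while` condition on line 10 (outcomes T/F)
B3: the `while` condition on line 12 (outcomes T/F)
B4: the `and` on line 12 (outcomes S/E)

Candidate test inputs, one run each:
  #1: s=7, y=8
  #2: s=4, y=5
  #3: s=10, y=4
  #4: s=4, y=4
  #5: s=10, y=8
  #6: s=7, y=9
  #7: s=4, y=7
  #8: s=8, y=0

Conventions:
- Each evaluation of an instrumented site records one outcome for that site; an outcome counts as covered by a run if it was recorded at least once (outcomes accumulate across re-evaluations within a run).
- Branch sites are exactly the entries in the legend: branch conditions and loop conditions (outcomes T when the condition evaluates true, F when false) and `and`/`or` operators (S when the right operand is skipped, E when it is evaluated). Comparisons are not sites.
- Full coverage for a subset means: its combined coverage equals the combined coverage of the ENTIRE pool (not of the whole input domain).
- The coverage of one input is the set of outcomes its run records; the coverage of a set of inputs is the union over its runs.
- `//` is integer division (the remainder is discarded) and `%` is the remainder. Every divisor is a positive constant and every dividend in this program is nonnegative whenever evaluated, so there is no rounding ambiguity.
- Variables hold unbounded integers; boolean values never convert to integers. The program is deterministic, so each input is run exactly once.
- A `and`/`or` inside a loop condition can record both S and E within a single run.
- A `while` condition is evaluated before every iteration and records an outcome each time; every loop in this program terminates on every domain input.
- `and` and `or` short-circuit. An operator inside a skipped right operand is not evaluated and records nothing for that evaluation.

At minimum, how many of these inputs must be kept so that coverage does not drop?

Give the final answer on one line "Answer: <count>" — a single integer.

input #1 (s=7, y=8): covers B1=F, B2=F, B3=T, B3=F, B4=S, B4=E
input #2 (s=4, y=5): covers B1=T, B2=T, B2=F, B3=T, B3=F, B4=S, B4=E
input #3 (s=10, y=4): covers B1=F, B2=F, B3=F, B4=S
input #4 (s=4, y=4): covers B1=T, B2=T, B2=F, B3=T, B3=F, B4=S, B4=E
input #5 (s=10, y=8): covers B1=F, B2=F, B3=F, B4=S
input #6 (s=7, y=9): covers B1=F, B2=F, B3=T, B3=F, B4=S, B4=E
input #7 (s=4, y=7): covers B1=T, B2=T, B2=F, B3=T, B3=F, B4=S, B4=E
input #8 (s=8, y=0): covers B1=F, B2=F, B3=F, B4=S
union over all inputs: B1=T, B1=F, B2=T, B2=F, B3=T, B3=F, B4=S, B4=E (8 outcomes)
checked all size-1 subsets: none covers 8 outcomes (max 7/8)
size 2: inputs {1, 2} cover all 8 outcomes, and no lexicographically smaller subset of this size does

Answer: 2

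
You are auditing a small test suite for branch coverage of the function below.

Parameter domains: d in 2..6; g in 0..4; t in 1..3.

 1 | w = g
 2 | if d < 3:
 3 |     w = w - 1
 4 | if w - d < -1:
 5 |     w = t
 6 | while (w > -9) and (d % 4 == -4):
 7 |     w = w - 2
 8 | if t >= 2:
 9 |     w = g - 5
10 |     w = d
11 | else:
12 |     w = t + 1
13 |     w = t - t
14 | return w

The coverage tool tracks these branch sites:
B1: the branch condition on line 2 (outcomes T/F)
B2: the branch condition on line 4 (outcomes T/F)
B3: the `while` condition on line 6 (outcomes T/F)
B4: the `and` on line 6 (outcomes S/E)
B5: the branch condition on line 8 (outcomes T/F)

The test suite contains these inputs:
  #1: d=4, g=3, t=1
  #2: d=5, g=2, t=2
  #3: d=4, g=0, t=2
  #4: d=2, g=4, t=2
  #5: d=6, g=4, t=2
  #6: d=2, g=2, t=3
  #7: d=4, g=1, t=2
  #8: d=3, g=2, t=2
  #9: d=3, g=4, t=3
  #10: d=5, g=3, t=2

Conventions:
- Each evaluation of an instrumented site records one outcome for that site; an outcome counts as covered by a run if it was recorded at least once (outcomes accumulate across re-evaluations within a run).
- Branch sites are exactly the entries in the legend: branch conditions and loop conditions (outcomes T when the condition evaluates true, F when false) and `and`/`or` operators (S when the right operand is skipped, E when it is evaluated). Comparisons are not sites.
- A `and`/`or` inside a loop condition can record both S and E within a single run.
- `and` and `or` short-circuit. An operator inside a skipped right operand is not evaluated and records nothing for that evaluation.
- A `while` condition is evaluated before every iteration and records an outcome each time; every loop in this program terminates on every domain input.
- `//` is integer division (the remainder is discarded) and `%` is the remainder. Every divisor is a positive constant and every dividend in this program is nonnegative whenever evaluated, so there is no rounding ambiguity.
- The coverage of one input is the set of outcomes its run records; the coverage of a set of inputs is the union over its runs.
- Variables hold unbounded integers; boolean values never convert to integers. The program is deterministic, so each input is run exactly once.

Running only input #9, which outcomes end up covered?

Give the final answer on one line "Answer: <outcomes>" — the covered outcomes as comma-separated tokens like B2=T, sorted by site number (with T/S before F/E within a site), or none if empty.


Simulating input #9 (d=3, g=4, t=3) step by step:
  B1->F, B2->F, B4->E, B3->F, B5->T
as a set, this run covers: B1=F, B2=F, B3=F, B4=E, B5=T
Answer: B1=F, B2=F, B3=F, B4=E, B5=T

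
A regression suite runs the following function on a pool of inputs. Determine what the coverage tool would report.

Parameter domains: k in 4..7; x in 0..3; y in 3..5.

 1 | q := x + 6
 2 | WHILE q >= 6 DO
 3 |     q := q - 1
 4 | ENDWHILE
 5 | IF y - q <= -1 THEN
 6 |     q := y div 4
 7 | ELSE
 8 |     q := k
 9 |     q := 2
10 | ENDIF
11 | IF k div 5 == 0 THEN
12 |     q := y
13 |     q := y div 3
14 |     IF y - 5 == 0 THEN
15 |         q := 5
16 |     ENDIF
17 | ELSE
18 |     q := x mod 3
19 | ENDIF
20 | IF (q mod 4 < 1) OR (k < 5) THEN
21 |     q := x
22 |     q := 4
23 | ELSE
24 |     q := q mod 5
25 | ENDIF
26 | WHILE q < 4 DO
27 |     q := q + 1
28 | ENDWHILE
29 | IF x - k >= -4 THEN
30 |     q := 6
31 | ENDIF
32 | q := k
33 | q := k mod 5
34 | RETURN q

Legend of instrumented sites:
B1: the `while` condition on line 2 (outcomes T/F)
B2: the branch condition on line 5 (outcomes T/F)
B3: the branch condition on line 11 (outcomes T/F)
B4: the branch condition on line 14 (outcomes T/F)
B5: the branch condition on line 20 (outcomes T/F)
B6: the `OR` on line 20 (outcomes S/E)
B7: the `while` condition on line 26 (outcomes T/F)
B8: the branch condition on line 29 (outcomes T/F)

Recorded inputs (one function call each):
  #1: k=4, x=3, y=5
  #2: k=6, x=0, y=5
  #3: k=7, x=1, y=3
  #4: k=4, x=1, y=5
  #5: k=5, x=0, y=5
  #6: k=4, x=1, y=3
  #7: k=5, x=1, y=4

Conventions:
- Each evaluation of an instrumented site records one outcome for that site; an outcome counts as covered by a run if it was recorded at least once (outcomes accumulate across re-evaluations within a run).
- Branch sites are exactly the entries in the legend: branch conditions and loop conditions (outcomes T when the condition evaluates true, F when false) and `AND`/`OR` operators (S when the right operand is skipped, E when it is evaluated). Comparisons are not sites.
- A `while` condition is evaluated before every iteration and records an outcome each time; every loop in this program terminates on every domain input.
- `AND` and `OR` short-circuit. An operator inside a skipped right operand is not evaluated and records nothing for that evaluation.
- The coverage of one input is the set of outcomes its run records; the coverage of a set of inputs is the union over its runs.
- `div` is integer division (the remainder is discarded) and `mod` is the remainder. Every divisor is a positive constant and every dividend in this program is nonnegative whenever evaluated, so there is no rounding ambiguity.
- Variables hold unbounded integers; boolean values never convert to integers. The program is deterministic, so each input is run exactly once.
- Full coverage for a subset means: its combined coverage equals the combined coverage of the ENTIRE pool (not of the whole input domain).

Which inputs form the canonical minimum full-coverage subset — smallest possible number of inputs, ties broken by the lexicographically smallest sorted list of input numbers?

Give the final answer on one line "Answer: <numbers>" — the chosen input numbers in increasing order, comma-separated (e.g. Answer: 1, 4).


input #1 (k=4, x=3, y=5): covers B1=T, B1=F, B2=F, B3=T, B4=T, B5=T, B6=E, B7=F, B8=T
input #2 (k=6, x=0, y=5): covers B1=T, B1=F, B2=F, B3=F, B5=T, B6=S, B7=F, B8=F
input #3 (k=7, x=1, y=3): covers B1=T, B1=F, B2=T, B3=F, B5=F, B6=E, B7=T, B7=F, B8=F
input #4 (k=4, x=1, y=5): covers B1=T, B1=F, B2=F, B3=T, B4=T, B5=T, B6=E, B7=F, B8=T
input #5 (k=5, x=0, y=5): covers B1=T, B1=F, B2=F, B3=F, B5=T, B6=S, B7=F, B8=F
input #6 (k=4, x=1, y=3): covers B1=T, B1=F, B2=T, B3=T, B4=F, B5=T, B6=E, B7=F, B8=T
input #7 (k=5, x=1, y=4): covers B1=T, B1=F, B2=T, B3=F, B5=F, B6=E, B7=T, B7=F, B8=T
the full pool covers 16 outcomes: B1=T, B1=F, B2=T, B2=F, B3=T, B3=F, B4=T, B4=F, B5=T, B5=F, B6=S, B6=E, B7=T, B7=F, B8=T, B8=F
checked all size-1 subsets: none covers 16 outcomes (max 9/16)
checked all size-2 subsets: none covers 16 outcomes (max 14/16)
checked all size-3 subsets: none covers 16 outcomes (max 15/16)
the canonical winner is {1, 2, 3, 6}: size 4, full 16-outcome coverage, earliest index list among size-4 covers
Answer: 1, 2, 3, 6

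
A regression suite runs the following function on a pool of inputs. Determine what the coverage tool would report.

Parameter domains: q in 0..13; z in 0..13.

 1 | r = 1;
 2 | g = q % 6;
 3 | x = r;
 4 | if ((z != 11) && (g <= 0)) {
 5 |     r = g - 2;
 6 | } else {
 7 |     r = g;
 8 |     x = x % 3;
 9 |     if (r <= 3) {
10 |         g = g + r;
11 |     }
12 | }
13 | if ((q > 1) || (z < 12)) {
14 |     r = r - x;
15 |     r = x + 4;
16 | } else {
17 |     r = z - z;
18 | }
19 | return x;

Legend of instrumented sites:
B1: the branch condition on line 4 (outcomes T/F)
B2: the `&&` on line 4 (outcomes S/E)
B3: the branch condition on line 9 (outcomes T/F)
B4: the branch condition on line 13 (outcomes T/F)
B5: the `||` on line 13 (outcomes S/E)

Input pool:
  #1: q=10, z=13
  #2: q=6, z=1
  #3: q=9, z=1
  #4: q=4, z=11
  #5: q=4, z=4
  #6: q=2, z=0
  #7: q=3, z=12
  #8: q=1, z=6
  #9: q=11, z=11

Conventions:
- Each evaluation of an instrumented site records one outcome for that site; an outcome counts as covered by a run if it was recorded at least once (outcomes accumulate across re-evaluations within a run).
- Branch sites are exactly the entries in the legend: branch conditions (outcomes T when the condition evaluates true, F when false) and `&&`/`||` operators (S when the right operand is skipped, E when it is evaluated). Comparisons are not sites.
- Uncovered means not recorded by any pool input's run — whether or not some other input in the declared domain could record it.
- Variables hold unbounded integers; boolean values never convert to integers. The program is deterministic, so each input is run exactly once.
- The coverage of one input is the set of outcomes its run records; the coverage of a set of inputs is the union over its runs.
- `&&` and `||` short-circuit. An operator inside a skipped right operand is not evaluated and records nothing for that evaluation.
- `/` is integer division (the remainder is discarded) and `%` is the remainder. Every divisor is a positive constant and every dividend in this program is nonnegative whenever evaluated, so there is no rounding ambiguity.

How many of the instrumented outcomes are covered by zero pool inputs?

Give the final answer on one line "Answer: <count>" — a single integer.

#1 (q=10, z=13) -> B2->E, B1->F, B3->F, B5->S, B4->T; covered: B1=F, B2=E, B3=F, B4=T, B5=S
#2 (q=6, z=1) -> B2->E, B1->T, B5->S, B4->T; covered: B1=T, B2=E, B4=T, B5=S
#3 (q=9, z=1) -> B2->E, B1->F, B3->T, B5->S, B4->T; covered: B1=F, B2=E, B3=T, B4=T, B5=S
#4 (q=4, z=11) -> B2->S, B1->F, B3->F, B5->S, B4->T; covered: B1=F, B2=S, B3=F, B4=T, B5=S
#5 (q=4, z=4) -> B2->E, B1->F, B3->F, B5->S, B4->T; covered: B1=F, B2=E, B3=F, B4=T, B5=S
#6 (q=2, z=0) -> B2->E, B1->F, B3->T, B5->S, B4->T; covered: B1=F, B2=E, B3=T, B4=T, B5=S
#7 (q=3, z=12) -> B2->E, B1->F, B3->T, B5->S, B4->T; covered: B1=F, B2=E, B3=T, B4=T, B5=S
#8 (q=1, z=6) -> B2->E, B1->F, B3->T, B5->E, B4->T; covered: B1=F, B2=E, B3=T, B4=T, B5=E
#9 (q=11, z=11) -> B2->S, B1->F, B3->F, B5->S, B4->T; covered: B1=F, B2=S, B3=F, B4=T, B5=S
union over the pool: B1=T, B1=F, B2=S, B2=E, B3=T, B3=F, B4=T, B5=S, B5=E
uncovered (1 of 10): B4=F

Answer: 1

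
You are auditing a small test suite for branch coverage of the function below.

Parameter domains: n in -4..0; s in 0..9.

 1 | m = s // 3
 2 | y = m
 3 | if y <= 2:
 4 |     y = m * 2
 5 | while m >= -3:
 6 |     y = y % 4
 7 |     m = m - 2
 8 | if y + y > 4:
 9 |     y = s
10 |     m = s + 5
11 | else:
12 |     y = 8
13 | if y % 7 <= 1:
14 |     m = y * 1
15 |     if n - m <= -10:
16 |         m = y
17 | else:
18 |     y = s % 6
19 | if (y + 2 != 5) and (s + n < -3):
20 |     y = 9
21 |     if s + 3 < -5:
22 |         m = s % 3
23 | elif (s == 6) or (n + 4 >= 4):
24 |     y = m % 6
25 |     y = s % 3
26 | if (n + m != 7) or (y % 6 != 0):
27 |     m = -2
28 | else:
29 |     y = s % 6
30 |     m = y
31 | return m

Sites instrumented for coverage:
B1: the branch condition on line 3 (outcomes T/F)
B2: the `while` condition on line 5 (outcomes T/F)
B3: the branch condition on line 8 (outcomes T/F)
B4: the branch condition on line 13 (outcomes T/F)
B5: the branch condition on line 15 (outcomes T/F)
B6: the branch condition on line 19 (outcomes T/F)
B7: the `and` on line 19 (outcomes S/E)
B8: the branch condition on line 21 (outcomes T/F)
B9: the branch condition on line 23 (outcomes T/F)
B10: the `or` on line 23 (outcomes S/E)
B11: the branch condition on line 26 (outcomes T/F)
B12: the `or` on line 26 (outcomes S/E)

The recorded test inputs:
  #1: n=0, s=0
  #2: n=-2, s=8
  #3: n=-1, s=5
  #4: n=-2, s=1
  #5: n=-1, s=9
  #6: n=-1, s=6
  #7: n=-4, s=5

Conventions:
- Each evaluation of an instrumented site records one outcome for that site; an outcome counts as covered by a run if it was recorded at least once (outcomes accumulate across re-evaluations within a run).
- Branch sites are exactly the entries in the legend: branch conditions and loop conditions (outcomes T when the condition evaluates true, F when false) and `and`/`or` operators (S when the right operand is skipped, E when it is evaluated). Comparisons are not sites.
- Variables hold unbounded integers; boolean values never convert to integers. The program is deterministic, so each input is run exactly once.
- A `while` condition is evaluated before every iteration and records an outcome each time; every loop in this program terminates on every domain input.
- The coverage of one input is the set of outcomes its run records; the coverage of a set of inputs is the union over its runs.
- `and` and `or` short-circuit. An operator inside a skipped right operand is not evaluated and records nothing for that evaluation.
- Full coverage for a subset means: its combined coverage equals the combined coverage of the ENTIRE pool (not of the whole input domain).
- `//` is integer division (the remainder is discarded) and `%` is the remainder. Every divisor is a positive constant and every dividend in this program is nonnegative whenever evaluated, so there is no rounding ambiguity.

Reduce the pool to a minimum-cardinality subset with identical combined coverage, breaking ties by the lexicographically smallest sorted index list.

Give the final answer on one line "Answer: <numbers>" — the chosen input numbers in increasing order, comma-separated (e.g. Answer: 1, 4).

run #1 (n=0, s=0) runs B1->T, B2->T, B2->T, B2->F, B3->F, B4->T, B5->F, B7->E, B6->F, B10->E, B9->T, B12->S, B11->T; records B1=T, B2=T, B2=F, B3=F, B4=T, B5=F, B6=F, B7=E, B9=T, B10=E, B11=T, B12=S
run #2 (n=-2, s=8) runs B1->T, B2->T, B2->T, B2->T, B2->F, B3->F, B4->T, B5->T, B7->E, B6->F, B10->E, B9->F, B12->S, B11->T; records B1=T, B2=T, B2=F, B3=F, B4=T, B5=T, B6=F, B7=E, B9=F, B10=E, B11=T, B12=S
run #3 (n=-1, s=5) runs B1->T, B2->T, B2->T, B2->T, B2->F, B3->F, B4->T, B5->F, B7->E, B6->F, B10->E, B9->F, B12->E, B11->T; records B1=T, B2=T, B2=F, B3=F, B4=T, B5=F, B6=F, B7=E, B9=F, B10=E, B11=T, B12=E
run #4 (n=-2, s=1) runs B1->T, B2->T, B2->T, B2->F, B3->F, B4->T, B5->T, B7->E, B6->F, B10->E, B9->F, B12->S, B11->T; records B1=T, B2=T, B2=F, B3=F, B4=T, B5=T, B6=F, B7=E, B9=F, B10=E, B11=T, B12=S
run #5 (n=-1, s=9) runs B1->F, B2->T, B2->T, B2->T, B2->T, B2->F, B3->T, B4->F, B7->S, B6->F, B10->E, B9->F, B12->S, B11->T; records B1=F, B2=T, B2=F, B3=T, B4=F, B6=F, B7=S, B9=F, B10=E, B11=T, B12=S
run #6 (n=-1, s=6) runs B1->T, B2->T, B2->T, B2->T, B2->F, B3->F, B4->T, B5->F, B7->E, B6->F, B10->S, B9->T, B12->E, B11->F; records B1=T, B2=T, B2=F, B3=F, B4=T, B5=F, B6=F, B7=E, B9=T, B10=S, B11=F, B12=E
run #7 (n=-4, s=5) runs B1->T, B2->T, B2->T, B2->T, B2->F, B3->F, B4->T, B5->T, B7->E, B6->F, B10->E, B9->F, B12->S, B11->T; records B1=T, B2=T, B2=F, B3=F, B4=T, B5=T, B6=F, B7=E, B9=F, B10=E, B11=T, B12=S
union over all inputs: B1=T, B1=F, B2=T, B2=F, B3=T, B3=F, B4=T, B4=F, B5=T, B5=F, B6=F, B7=S, B7=E, B9=T, B9=F, B10=S, B10=E, B11=T, B11=F, B12=S, B12=E (21 outcomes)
size 1 is not enough: best union over all size-1 subsets is 12/21
size 2 is not enough: best union over all size-2 subsets is 20/21
size 3: inputs {2, 5, 6} cover all 21 outcomes, and no lexicographically smaller subset of this size does

Answer: 2, 5, 6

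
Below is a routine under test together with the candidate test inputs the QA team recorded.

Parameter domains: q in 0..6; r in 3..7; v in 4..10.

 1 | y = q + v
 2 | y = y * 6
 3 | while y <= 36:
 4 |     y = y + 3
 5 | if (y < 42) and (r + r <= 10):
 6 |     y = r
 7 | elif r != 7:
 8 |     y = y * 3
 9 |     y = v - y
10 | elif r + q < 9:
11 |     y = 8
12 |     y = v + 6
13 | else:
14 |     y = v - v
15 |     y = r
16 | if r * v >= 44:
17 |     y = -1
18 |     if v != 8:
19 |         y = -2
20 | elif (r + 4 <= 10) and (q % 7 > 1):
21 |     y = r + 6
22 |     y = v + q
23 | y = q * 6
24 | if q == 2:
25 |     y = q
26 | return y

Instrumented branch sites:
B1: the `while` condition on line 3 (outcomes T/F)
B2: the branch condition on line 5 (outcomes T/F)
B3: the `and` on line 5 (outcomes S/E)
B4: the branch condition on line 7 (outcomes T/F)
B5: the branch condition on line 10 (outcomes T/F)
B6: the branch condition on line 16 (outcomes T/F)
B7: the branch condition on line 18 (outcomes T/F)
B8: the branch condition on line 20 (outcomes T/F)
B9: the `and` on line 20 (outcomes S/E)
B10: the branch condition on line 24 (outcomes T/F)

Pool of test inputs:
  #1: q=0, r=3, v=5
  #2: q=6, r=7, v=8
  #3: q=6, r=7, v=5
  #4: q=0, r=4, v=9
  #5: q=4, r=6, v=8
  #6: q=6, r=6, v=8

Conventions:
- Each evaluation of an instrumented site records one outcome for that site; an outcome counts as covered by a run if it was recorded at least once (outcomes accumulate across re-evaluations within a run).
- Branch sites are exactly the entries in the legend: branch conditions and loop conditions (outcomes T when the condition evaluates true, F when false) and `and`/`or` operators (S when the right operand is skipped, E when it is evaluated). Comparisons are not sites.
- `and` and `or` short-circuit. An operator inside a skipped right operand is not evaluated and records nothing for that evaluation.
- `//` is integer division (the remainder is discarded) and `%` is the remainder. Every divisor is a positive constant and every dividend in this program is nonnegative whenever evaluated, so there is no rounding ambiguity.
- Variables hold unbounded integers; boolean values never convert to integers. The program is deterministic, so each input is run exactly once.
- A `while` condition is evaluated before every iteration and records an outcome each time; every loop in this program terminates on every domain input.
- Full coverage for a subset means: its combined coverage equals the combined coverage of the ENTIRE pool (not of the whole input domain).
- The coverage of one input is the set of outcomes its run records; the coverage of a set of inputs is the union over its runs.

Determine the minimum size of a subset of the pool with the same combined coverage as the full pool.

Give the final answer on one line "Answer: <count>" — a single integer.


input #1 (q=0, r=3, v=5): covers B1=T, B1=F, B2=T, B3=E, B6=F, B8=F, B9=E, B10=F
input #2 (q=6, r=7, v=8): covers B1=F, B2=F, B3=S, B4=F, B5=F, B6=T, B7=F, B10=F
input #3 (q=6, r=7, v=5): covers B1=F, B2=F, B3=S, B4=F, B5=F, B6=F, B8=F, B9=S, B10=F
input #4 (q=0, r=4, v=9): covers B1=F, B2=F, B3=S, B4=T, B6=F, B8=F, B9=E, B10=F
input #5 (q=4, r=6, v=8): covers B1=F, B2=F, B3=S, B4=T, B6=T, B7=F, B10=F
input #6 (q=6, r=6, v=8): covers B1=F, B2=F, B3=S, B4=T, B6=T, B7=F, B10=F
union over all inputs: B1=T, B1=F, B2=T, B2=F, B3=S, B3=E, B4=T, B4=F, B5=F, B6=T, B6=F, B7=F, B8=F, B9=S, B9=E, B10=F (16 outcomes)
size 1 is not enough: best union over all size-1 subsets is 9/16
size 2 is not enough: best union over all size-2 subsets is 14/16
size 3: inputs {1, 3, 5} cover all 16 outcomes, and no lexicographically smaller subset of this size does
Answer: 3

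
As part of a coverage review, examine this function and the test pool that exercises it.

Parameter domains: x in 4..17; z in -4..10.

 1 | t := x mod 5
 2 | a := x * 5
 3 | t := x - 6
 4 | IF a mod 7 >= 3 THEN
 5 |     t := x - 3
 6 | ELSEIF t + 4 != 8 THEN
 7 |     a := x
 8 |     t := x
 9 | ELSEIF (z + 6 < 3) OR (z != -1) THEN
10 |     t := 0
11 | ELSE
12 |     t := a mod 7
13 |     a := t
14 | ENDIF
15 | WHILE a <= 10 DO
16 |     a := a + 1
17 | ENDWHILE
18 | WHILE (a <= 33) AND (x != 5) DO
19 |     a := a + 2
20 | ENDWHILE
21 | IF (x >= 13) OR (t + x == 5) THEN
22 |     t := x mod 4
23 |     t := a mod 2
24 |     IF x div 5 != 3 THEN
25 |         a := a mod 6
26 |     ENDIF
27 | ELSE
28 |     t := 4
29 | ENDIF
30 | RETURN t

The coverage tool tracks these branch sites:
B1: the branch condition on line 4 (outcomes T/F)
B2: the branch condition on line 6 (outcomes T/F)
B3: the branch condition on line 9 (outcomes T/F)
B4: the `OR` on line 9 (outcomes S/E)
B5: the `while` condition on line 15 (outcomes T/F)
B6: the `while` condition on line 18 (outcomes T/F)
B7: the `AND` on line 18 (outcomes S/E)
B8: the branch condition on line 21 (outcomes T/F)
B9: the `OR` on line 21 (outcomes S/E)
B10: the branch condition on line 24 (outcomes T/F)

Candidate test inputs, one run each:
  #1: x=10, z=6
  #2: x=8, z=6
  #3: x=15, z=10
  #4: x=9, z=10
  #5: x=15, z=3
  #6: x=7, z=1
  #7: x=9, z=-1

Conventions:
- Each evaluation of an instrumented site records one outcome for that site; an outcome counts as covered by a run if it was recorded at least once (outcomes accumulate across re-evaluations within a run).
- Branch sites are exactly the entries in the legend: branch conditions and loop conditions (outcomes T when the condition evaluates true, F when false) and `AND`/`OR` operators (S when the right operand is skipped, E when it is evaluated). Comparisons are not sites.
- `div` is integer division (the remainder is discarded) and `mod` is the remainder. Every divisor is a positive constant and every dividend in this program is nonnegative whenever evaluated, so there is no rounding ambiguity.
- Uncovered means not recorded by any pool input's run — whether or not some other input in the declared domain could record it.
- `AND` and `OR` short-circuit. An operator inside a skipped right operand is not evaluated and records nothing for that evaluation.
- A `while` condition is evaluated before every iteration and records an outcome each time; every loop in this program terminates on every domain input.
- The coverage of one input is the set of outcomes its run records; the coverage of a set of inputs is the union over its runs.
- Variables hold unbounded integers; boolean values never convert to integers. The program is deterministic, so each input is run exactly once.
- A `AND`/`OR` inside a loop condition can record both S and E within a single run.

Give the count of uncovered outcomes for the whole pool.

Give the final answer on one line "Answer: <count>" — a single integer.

test 1 (x=10, z=6) fires B1->F, B2->F, B4->E, B3->T, B5->F, B7->S, B6->F, B9->E, B8->F; hits B1=F, B2=F, B3=T, B4=E, B5=F, B6=F, B7=S, B8=F, B9=E
test 2 (x=8, z=6) fires B1->T, B5->F, B7->S, B6->F, B9->E, B8->F; hits B1=T, B5=F, B6=F, B7=S, B8=F, B9=E
test 3 (x=15, z=10) fires B1->T, B5->F, B7->S, B6->F, B9->S, B8->T, B10->F; hits B1=T, B5=F, B6=F, B7=S, B8=T, B9=S, B10=F
test 4 (x=9, z=10) fires B1->T, B5->F, B7->S, B6->F, B9->E, B8->F; hits B1=T, B5=F, B6=F, B7=S, B8=F, B9=E
test 5 (x=15, z=3) fires B1->T, B5->F, B7->S, B6->F, B9->S, B8->T, B10->F; hits B1=T, B5=F, B6=F, B7=S, B8=T, B9=S, B10=F
test 6 (x=7, z=1) fires B1->F, B2->T, B5->T, B5->T, B5->T, B5->T, B5->F, B7->E, B6->T, B7->E, B6->T, B7->E, B6->T, B7->E, ...; hits B1=F, B2=T, B5=T, B5=F, B6=T, B6=F, B7=S, B7=E, B8=F, B9=E
test 7 (x=9, z=-1) fires B1->T, B5->F, B7->S, B6->F, B9->E, B8->F; hits B1=T, B5=F, B6=F, B7=S, B8=F, B9=E
union over the pool: B1=T, B1=F, B2=T, B2=F, B3=T, B4=E, B5=T, B5=F, B6=T, B6=F, B7=S, B7=E, B8=T, B8=F, B9=S, B9=E, B10=F
uncovered (3 of 20): B3=F, B4=S, B10=T

Answer: 3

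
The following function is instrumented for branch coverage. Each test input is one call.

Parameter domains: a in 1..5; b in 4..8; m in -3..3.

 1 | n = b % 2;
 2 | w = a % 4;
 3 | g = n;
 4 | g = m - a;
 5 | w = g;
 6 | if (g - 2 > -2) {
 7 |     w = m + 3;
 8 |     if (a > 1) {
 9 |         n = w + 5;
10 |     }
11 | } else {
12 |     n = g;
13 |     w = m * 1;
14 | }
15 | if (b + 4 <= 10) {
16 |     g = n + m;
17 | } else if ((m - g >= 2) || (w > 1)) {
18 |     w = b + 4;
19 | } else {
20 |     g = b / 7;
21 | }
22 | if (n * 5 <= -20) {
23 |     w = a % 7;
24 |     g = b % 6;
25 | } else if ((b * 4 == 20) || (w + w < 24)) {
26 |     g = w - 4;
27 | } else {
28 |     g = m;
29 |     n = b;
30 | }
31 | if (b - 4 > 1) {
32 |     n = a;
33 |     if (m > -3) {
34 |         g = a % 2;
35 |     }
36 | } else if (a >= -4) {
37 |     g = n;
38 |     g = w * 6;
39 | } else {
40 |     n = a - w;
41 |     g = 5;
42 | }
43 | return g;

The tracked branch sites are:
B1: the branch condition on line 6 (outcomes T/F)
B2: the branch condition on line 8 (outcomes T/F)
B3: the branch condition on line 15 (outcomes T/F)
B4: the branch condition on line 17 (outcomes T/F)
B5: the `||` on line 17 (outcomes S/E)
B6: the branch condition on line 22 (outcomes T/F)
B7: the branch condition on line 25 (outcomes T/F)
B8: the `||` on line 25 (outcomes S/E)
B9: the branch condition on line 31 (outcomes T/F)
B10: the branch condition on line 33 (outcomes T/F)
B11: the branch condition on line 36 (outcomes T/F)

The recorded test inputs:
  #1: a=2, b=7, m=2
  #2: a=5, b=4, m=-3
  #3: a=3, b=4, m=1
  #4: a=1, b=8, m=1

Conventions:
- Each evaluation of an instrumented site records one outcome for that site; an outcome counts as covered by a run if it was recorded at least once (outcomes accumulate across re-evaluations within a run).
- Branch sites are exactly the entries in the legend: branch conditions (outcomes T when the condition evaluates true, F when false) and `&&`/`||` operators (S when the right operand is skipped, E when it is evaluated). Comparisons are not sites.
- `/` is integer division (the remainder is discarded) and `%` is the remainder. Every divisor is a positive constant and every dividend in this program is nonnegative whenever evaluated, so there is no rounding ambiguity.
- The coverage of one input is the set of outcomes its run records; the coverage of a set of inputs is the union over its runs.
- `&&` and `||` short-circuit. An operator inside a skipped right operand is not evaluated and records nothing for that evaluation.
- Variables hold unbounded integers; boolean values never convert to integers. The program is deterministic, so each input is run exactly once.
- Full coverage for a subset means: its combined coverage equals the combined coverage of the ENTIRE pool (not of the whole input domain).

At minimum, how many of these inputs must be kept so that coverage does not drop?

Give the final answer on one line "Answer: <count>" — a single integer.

input #1, a=2, b=7, m=2: events B1->F, B3->F, B5->S, B4->T, B6->F, B8->E, B7->T, B9->T, B10->T; outcomes B1=F, B3=F, B4=T, B5=S, B6=F, B7=T, B8=E, B9=T, B10=T
input #2, a=5, b=4, m=-3: events B1->F, B3->T, B6->T, B9->F, B11->T; outcomes B1=F, B3=T, B6=T, B9=F, B11=T
input #3, a=3, b=4, m=1: events B1->F, B3->T, B6->F, B8->E, B7->T, B9->F, B11->T; outcomes B1=F, B3=T, B6=F, B7=T, B8=E, B9=F, B11=T
input #4, a=1, b=8, m=1: events B1->F, B3->F, B5->E, B4->F, B6->F, B8->E, B7->T, B9->T, B10->T; outcomes B1=F, B3=F, B4=F, B5=E, B6=F, B7=T, B8=E, B9=T, B10=T
union over all inputs: B1=F, B3=T, B3=F, B4=T, B4=F, B5=S, B5=E, B6=T, B6=F, B7=T, B8=E, B9=T, B9=F, B10=T, B11=T (15 outcomes)
checked all size-1 subsets: none covers 15 outcomes (max 9/15)
checked all size-2 subsets: none covers 15 outcomes (max 13/15)
size 3: inputs {1, 2, 4} cover all 15 outcomes, and no lexicographically smaller subset of this size does

Answer: 3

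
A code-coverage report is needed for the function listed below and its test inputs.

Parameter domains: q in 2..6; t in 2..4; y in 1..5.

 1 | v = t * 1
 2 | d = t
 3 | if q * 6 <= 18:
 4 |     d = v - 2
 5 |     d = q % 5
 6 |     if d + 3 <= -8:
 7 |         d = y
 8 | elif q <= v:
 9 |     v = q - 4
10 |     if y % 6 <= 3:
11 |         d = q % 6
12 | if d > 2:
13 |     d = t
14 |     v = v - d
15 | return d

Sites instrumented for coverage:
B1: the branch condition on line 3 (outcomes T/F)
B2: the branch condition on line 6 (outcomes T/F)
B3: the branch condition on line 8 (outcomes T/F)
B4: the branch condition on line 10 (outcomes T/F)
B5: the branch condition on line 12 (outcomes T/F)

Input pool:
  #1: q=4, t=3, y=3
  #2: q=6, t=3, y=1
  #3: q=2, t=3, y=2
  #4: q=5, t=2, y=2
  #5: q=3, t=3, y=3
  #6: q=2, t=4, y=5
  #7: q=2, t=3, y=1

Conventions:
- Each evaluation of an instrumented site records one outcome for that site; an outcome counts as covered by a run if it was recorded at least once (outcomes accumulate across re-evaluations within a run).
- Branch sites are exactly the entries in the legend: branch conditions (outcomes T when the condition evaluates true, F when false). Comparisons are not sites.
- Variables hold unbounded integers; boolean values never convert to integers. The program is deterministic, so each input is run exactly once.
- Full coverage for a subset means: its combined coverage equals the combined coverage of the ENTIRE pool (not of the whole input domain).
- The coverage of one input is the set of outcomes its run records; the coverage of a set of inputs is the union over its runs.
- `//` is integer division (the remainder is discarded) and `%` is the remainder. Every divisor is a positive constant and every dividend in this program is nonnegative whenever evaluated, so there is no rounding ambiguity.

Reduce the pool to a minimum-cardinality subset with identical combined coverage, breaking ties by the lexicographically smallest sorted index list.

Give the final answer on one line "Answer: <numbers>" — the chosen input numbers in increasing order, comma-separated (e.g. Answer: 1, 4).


input #1, q=4, t=3, y=3: events B1->F, B3->F, B5->T; outcomes B1=F, B3=F, B5=T
input #2, q=6, t=3, y=1: events B1->F, B3->F, B5->T; outcomes B1=F, B3=F, B5=T
input #3, q=2, t=3, y=2: events B1->T, B2->F, B5->F; outcomes B1=T, B2=F, B5=F
input #4, q=5, t=2, y=2: events B1->F, B3->F, B5->F; outcomes B1=F, B3=F, B5=F
input #5, q=3, t=3, y=3: events B1->T, B2->F, B5->T; outcomes B1=T, B2=F, B5=T
input #6, q=2, t=4, y=5: events B1->T, B2->F, B5->F; outcomes B1=T, B2=F, B5=F
input #7, q=2, t=3, y=1: events B1->T, B2->F, B5->F; outcomes B1=T, B2=F, B5=F
pool-wide coverage (6 outcomes): B1=T, B1=F, B2=F, B3=F, B5=T, B5=F
size 1 is not enough: best union over all size-1 subsets is 3/6
the canonical winner is {1, 3}: size 2, full 6-outcome coverage, earliest index list among size-2 covers
Answer: 1, 3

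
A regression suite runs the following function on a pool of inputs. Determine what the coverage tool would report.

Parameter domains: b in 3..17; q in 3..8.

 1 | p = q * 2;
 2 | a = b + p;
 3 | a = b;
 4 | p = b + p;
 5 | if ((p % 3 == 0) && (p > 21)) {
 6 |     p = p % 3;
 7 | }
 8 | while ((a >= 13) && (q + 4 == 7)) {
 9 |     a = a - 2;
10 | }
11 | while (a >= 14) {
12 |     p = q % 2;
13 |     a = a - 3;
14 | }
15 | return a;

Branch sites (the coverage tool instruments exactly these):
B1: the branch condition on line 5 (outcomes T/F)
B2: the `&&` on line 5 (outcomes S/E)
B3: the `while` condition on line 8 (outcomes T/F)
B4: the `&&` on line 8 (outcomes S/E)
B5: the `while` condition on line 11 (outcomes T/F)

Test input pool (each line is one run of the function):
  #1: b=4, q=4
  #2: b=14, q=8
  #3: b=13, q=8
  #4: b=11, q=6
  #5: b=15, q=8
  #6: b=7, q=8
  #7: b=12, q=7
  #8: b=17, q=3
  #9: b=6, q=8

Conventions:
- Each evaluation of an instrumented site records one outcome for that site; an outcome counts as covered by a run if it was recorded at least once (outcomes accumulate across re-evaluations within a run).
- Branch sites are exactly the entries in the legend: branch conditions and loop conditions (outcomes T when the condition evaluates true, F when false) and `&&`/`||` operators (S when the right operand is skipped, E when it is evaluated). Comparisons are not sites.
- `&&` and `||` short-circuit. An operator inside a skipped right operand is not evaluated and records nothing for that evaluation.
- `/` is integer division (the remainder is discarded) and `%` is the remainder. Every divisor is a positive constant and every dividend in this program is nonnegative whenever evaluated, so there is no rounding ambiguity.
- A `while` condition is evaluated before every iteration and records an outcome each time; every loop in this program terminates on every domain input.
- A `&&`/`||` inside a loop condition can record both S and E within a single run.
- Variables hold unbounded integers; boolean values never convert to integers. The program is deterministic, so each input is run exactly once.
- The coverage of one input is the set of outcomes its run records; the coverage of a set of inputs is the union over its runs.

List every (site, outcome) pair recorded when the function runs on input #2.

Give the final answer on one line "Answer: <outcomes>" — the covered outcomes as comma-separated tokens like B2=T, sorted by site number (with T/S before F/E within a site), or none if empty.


Event log for input #2 (b=14, q=8):
  B2->E, B1->T, B4->E, B3->F, B5->T, B5->F
collecting distinct outcomes: B1=T, B2=E, B3=F, B4=E, B5=T, B5=F
Answer: B1=T, B2=E, B3=F, B4=E, B5=T, B5=F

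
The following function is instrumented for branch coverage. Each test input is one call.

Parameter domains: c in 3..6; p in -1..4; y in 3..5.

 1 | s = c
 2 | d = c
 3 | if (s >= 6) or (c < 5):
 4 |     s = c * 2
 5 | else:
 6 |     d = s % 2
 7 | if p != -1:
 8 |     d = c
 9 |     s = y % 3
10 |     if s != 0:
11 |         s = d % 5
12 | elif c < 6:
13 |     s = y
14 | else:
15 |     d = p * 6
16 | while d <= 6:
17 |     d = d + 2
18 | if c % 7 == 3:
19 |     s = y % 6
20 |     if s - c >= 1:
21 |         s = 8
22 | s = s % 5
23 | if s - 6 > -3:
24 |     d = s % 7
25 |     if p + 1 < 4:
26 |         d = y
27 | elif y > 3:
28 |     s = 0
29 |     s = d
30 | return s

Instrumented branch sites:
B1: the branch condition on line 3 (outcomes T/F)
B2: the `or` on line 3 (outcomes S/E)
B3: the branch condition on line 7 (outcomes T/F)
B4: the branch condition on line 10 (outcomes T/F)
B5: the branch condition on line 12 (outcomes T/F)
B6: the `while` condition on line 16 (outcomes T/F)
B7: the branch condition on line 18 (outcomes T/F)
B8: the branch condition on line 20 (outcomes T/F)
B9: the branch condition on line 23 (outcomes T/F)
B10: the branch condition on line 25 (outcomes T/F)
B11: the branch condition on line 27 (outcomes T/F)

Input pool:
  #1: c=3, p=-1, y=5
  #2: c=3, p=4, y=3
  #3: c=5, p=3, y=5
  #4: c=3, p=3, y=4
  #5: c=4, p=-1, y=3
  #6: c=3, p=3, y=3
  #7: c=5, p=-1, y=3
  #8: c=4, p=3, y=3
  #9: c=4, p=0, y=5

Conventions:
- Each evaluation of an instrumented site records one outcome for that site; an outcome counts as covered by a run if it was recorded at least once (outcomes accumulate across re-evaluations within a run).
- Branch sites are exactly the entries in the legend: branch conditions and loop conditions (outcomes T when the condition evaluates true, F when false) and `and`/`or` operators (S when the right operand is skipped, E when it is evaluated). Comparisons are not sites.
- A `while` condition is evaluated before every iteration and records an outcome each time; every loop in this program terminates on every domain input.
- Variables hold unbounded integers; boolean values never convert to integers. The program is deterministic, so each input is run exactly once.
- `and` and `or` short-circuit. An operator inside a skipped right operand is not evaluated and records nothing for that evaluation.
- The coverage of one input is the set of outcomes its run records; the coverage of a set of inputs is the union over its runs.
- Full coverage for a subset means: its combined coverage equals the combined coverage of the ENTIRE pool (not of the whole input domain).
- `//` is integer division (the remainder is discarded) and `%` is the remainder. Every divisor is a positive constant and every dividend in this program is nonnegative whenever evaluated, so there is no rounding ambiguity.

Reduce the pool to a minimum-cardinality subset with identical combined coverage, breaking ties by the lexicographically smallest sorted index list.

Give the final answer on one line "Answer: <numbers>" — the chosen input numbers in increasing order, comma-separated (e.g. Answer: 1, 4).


input #1 (c=3, p=-1, y=5): events B2->E, B1->T, B3->F, B5->T, B6->T, B6->T, B6->F, B7->T, B8->T, B9->F, B11->T; covers B1=T, B2=E, B3=F, B5=T, B6=T, B6=F, B7=T, B8=T, B9=F, B11=T
input #2 (c=3, p=4, y=3): events B2->E, B1->T, B3->T, B4->F, B6->T, B6->T, B6->F, B7->T, B8->F, B9->F, B11->F; covers B1=T, B2=E, B3=T, B4=F, B6=T, B6=F, B7=T, B8=F, B9=F, B11=F
input #3 (c=5, p=3, y=5): events B2->E, B1->F, B3->T, B4->T, B6->T, B6->F, B7->F, B9->F, B11->T; covers B1=F, B2=E, B3=T, B4=T, B6=T, B6=F, B7=F, B9=F, B11=T
input #4 (c=3, p=3, y=4): events B2->E, B1->T, B3->T, B4->T, B6->T, B6->T, B6->F, B7->T, B8->T, B9->F, B11->T; covers B1=T, B2=E, B3=T, B4=T, B6=T, B6=F, B7=T, B8=T, B9=F, B11=T
input #5 (c=4, p=-1, y=3): events B2->E, B1->T, B3->F, B5->T, B6->T, B6->T, B6->F, B7->F, B9->F, B11->F; covers B1=T, B2=E, B3=F, B5=T, B6=T, B6=F, B7=F, B9=F, B11=F
input #6 (c=3, p=3, y=3): events B2->E, B1->T, B3->T, B4->F, B6->T, B6->T, B6->F, B7->T, B8->F, B9->F, B11->F; covers B1=T, B2=E, B3=T, B4=F, B6=T, B6=F, B7=T, B8=F, B9=F, B11=F
input #7 (c=5, p=-1, y=3): events B2->E, B1->F, B3->F, B5->T, B6->T, B6->T, B6->T, B6->F, B7->F, B9->F, B11->F; covers B1=F, B2=E, B3=F, B5=T, B6=T, B6=F, B7=F, B9=F, B11=F
input #8 (c=4, p=3, y=3): events B2->E, B1->T, B3->T, B4->F, B6->T, B6->T, B6->F, B7->F, B9->F, B11->F; covers B1=T, B2=E, B3=T, B4=F, B6=T, B6=F, B7=F, B9=F, B11=F
input #9 (c=4, p=0, y=5): events B2->E, B1->T, B3->T, B4->T, B6->T, B6->T, B6->F, B7->F, B9->T, B10->T; covers B1=T, B2=E, B3=T, B4=T, B6=T, B6=F, B7=F, B9=T, B10=T
union over all inputs: B1=T, B1=F, B2=E, B3=T, B3=F, B4=T, B4=F, B5=T, B6=T, B6=F, B7=T, B7=F, B8=T, B8=F, B9=T, B9=F, B10=T, B11=T, B11=F (19 outcomes)
checked all size-1 subsets: none covers 19 outcomes (max 10/19)
checked all size-2 subsets: none covers 19 outcomes (max 15/19)
checked all size-3 subsets: none covers 19 outcomes (max 18/19)
inputs {1, 2, 3, 9} (size 4) cover everything; no size-4 subset with a lexicographically smaller index list covers all 19
Answer: 1, 2, 3, 9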